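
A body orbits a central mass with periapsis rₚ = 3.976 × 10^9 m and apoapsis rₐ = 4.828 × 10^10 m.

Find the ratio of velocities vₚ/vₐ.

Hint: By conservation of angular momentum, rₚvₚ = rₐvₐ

Conservation of angular momentum gives rₚvₚ = rₐvₐ, so vₚ/vₐ = rₐ/rₚ.
vₚ/vₐ = 4.828e+10 / 3.976e+09 ≈ 12.14.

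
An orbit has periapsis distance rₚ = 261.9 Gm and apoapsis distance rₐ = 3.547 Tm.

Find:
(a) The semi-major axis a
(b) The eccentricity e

Convert to SI: rₚ = 261.9 Gm = 2.619e+11 m; rₐ = 3.547 Tm = 3.547e+12 m.
(a) a = (rₚ + rₐ) / 2 = (2.619e+11 + 3.547e+12) / 2 ≈ 1.904e+12 m = 1.904 Tm.
(b) e = (rₐ − rₚ) / (rₐ + rₚ) = (3.547e+12 − 2.619e+11) / (3.547e+12 + 2.619e+11) ≈ 0.8625.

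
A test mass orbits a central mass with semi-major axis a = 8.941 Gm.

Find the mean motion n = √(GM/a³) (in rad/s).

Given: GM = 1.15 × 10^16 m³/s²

Convert to SI: a = 8.941 Gm = 8.941e+09 m.
n = √(GM / a³).
n = √(1.15e+16 / (8.941e+09)³) rad/s ≈ 1.268e-07 rad/s.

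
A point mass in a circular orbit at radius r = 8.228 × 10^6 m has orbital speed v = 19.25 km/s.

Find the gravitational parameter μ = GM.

Convert to SI: v = 19.25 km/s = 19250 m/s.
For a circular orbit v² = GM/r, so GM = v² · r.
GM = (19250)² · 8.228e+06 m³/s² ≈ 3.049e+15 m³/s² = 3.049 × 10^15 m³/s².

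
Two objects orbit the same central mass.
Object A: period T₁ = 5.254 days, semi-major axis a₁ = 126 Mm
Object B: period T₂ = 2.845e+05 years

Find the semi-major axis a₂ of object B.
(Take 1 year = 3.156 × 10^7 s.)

Convert to SI: T₁ = 5.254 days = 453946 s; a₁ = 126 Mm = 1.26e+08 m; T₂ = 2.845e+05 years = 8.97882e+12 s.
Kepler's third law: (T₁/T₂)² = (a₁/a₂)³ ⇒ a₂ = a₁ · (T₂/T₁)^(2/3).
T₂/T₁ = 8.97882e+12 / 453946 = 1.97795e+07.
a₂ = 1.26e+08 · (1.97795e+07)^(2/3) m ≈ 9.215e+12 m = 9.215 Tm.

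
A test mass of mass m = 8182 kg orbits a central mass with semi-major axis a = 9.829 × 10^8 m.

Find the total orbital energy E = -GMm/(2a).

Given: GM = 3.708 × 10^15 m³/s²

E = −GMm / (2a).
E = −3.708e+15 · 8182 / (2 · 9.829e+08) J ≈ -1.543e+10 J = -15.43 GJ.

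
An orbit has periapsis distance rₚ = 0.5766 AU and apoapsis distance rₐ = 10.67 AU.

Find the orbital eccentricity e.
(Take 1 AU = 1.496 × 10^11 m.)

Convert to SI: rₚ = 0.5766 AU = 8.62594e+10 m; rₐ = 10.67 AU = 1.59623e+12 m.
e = (rₐ − rₚ) / (rₐ + rₚ).
e = (1.59623e+12 − 8.62594e+10) / (1.59623e+12 + 8.62594e+10) = 1.50997e+12 / 1.68249e+12 ≈ 0.8975.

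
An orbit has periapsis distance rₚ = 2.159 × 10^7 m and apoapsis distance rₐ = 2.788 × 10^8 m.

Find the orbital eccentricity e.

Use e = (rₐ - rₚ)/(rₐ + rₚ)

e = (rₐ − rₚ) / (rₐ + rₚ).
e = (2.788e+08 − 2.159e+07) / (2.788e+08 + 2.159e+07) = 2.5721e+08 / 3.0039e+08 ≈ 0.8563.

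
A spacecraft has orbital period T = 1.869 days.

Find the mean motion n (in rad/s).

Convert to SI: T = 1.869 days = 161482 s.
n = 2π / T.
n = 2π / 161482 s ≈ 3.891e-05 rad/s.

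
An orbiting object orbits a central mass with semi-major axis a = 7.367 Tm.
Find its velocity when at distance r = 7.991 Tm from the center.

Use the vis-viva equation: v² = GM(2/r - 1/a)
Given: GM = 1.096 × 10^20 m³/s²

Convert to SI: a = 7.367 Tm = 7.367e+12 m; r = 7.991 Tm = 7.991e+12 m.
Vis-viva: v = √(GM · (2/r − 1/a)).
2/r − 1/a = 2/7.991e+12 − 1/7.367e+12 = 1.14541e-13 m⁻¹.
v = √(1.096e+20 · 1.14541e-13) m/s ≈ 3543 m/s = 3.543 km/s.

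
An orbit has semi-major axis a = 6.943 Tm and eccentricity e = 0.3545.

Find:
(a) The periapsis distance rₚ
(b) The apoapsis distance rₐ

Convert to SI: a = 6.943 Tm = 6.943e+12 m.
(a) rₚ = a(1 − e) = 6.943e+12 · (1 − 0.3545) = 6.943e+12 · 0.6455 ≈ 4.482e+12 m = 4.482 Tm.
(b) rₐ = a(1 + e) = 6.943e+12 · (1 + 0.3545) = 6.943e+12 · 1.3545 ≈ 9.404e+12 m = 9.404 Tm.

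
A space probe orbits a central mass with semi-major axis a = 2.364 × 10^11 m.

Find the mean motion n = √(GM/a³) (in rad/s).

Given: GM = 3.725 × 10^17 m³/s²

n = √(GM / a³).
n = √(3.725e+17 / (2.364e+11)³) rad/s ≈ 5.31e-09 rad/s.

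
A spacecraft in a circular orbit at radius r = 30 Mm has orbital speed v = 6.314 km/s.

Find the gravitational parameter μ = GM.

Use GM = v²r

Convert to SI: r = 30 Mm = 3e+07 m; v = 6.314 km/s = 6314 m/s.
For a circular orbit v² = GM/r, so GM = v² · r.
GM = (6314)² · 3e+07 m³/s² ≈ 1.196e+15 m³/s² = 1.196 × 10^15 m³/s².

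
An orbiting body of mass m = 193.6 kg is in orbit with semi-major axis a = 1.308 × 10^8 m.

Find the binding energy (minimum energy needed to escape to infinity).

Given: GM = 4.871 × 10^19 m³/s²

Total orbital energy is E = −GMm/(2a); binding energy is E_bind = −E = GMm/(2a).
E_bind = 4.871e+19 · 193.6 / (2 · 1.308e+08) J ≈ 3.605e+13 J = 36.05 TJ.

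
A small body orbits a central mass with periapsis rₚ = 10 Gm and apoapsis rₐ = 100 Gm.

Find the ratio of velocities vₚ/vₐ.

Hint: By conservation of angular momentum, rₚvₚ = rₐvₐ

Convert to SI: rₚ = 10 Gm = 1e+10 m; rₐ = 100 Gm = 1e+11 m.
Conservation of angular momentum gives rₚvₚ = rₐvₐ, so vₚ/vₐ = rₐ/rₚ.
vₚ/vₐ = 1e+11 / 1e+10 ≈ 10.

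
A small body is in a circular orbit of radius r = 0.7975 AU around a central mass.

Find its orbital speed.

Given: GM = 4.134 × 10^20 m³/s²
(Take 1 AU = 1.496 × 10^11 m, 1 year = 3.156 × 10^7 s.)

Convert to SI: r = 0.7975 AU = 1.19306e+11 m.
For a circular orbit, gravity supplies the centripetal force, so v = √(GM / r).
v = √(4.134e+20 / 1.19306e+11) m/s ≈ 5.886e+04 m/s = 12.42 AU/year.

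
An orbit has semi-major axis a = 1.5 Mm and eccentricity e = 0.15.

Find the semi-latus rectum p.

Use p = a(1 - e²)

Convert to SI: a = 1.5 Mm = 1.5e+06 m.
p = a (1 − e²).
p = 1.5e+06 · (1 − (0.15)²) = 1.5e+06 · 0.9775 ≈ 1.466e+06 m = 1.466 Mm.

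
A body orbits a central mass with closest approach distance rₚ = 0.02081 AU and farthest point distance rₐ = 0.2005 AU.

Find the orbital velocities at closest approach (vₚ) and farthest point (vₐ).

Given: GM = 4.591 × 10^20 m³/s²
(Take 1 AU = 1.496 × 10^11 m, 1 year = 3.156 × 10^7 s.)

Convert to SI: rₚ = 0.02081 AU = 3.11318e+09 m; rₐ = 0.2005 AU = 2.99948e+10 m.
Use the vis-viva equation v² = GM(2/r − 1/a) with a = (rₚ + rₐ)/2 = (3.11318e+09 + 2.99948e+10)/2 = 1.6554e+10 m.
vₚ = √(GM · (2/rₚ − 1/a)) = √(4.591e+20 · (2/3.11318e+09 − 1/1.6554e+10)) m/s ≈ 5.169e+05 m/s = 109.1 AU/year.
vₐ = √(GM · (2/rₐ − 1/a)) = √(4.591e+20 · (2/2.99948e+10 − 1/1.6554e+10)) m/s ≈ 5.365e+04 m/s = 11.32 AU/year.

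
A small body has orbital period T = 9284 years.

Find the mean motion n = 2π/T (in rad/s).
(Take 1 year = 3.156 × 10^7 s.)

Convert to SI: T = 9284 years = 2.93003e+11 s.
n = 2π / T.
n = 2π / 2.93003e+11 s ≈ 2.144e-11 rad/s.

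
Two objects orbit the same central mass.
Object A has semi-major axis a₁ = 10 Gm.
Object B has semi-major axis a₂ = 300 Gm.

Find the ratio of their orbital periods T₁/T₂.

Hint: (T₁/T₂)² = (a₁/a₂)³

Convert to SI: a₁ = 10 Gm = 1e+10 m; a₂ = 300 Gm = 3e+11 m.
From Kepler's third law, (T₁/T₂)² = (a₁/a₂)³, so T₁/T₂ = (a₁/a₂)^(3/2).
a₁/a₂ = 1e+10 / 3e+11 = 0.0333333.
T₁/T₂ = (0.0333333)^(3/2) ≈ 0.006086.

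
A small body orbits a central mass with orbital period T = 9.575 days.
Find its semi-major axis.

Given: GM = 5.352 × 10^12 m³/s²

Convert to SI: T = 9.575 days = 827280 s.
Invert Kepler's third law: a = (GM · T² / (4π²))^(1/3).
Substituting T = 827280 s and GM = 5.352e+12 m³/s²:
a = (5.352e+12 · (827280)² / (4π²))^(1/3) m
a ≈ 4.527e+07 m = 4.527 × 10^7 m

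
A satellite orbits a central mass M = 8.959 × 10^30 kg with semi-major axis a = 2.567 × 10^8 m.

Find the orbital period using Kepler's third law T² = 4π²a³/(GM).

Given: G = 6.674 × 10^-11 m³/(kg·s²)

GM = G · M = 6.674e-11 · 8.959e+30 = 5.97924e+20 m³/s².
Kepler's third law: T = 2π √(a³ / GM).
Substituting a = 2.567e+08 m and GM = 5.97924e+20 m³/s²:
T = 2π √((2.567e+08)³ / 5.97924e+20) s
T ≈ 1057 s = 17.61 minutes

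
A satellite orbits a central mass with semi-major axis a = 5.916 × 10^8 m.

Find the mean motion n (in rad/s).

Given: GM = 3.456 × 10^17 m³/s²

n = √(GM / a³).
n = √(3.456e+17 / (5.916e+08)³) rad/s ≈ 4.085e-05 rad/s.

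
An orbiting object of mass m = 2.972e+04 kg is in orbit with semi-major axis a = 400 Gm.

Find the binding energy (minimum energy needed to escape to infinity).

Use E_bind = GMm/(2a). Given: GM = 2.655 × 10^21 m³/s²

Convert to SI: a = 400 Gm = 4e+11 m.
Total orbital energy is E = −GMm/(2a); binding energy is E_bind = −E = GMm/(2a).
E_bind = 2.655e+21 · 2.972e+04 / (2 · 4e+11) J ≈ 9.863e+13 J = 98.63 TJ.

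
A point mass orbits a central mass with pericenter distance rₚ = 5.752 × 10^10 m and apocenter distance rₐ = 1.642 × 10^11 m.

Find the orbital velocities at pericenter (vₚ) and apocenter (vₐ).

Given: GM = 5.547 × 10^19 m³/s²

Use the vis-viva equation v² = GM(2/r − 1/a) with a = (rₚ + rₐ)/2 = (5.752e+10 + 1.642e+11)/2 = 1.1086e+11 m.
vₚ = √(GM · (2/rₚ − 1/a)) = √(5.547e+19 · (2/5.752e+10 − 1/1.1086e+11)) m/s ≈ 3.779e+04 m/s = 37.79 km/s.
vₐ = √(GM · (2/rₐ − 1/a)) = √(5.547e+19 · (2/1.642e+11 − 1/1.1086e+11)) m/s ≈ 1.324e+04 m/s = 13.24 km/s.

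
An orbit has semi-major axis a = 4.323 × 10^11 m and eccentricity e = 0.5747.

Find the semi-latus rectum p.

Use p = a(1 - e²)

p = a (1 − e²).
p = 4.323e+11 · (1 − (0.5747)²) = 4.323e+11 · 0.66972 ≈ 2.895e+11 m = 2.895 × 10^11 m.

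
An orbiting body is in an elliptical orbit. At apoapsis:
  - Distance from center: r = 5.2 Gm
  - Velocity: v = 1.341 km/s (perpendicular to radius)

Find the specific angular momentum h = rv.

Convert to SI: r = 5.2 Gm = 5.2e+09 m; v = 1.341 km/s = 1341 m/s.
With v perpendicular to r, h = r · v.
h = 5.2e+09 · 1341 m²/s ≈ 6.973e+12 m²/s.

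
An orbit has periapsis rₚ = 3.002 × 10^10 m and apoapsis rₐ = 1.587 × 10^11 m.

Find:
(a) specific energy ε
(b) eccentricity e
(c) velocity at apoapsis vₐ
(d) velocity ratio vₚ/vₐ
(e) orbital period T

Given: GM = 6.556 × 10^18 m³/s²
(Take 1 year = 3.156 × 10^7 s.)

(a) With a = (rₚ + rₐ)/2 = 9.436e+10 m, ε = −GM/(2a) = −6.556e+18/(2 · 9.436e+10) J/kg ≈ -3.474e+07 J/kg
(b) e = (rₐ − rₚ)/(rₐ + rₚ) = (1.587e+11 − 3.002e+10)/(1.587e+11 + 3.002e+10) ≈ 0.6819
(c) With a = (rₚ + rₐ)/2 = 9.436e+10 m, vₐ = √(GM (2/rₐ − 1/a)) = √(6.556e+18 · (2/1.587e+11 − 1/9.436e+10)) m/s ≈ 3625 m/s
(d) Conservation of angular momentum (rₚvₚ = rₐvₐ) gives vₚ/vₐ = rₐ/rₚ = 1.587e+11/3.002e+10 ≈ 5.286
(e) With a = (rₚ + rₐ)/2 = 9.436e+10 m, T = 2π √(a³/GM) = 2π √((9.436e+10)³/6.556e+18) s ≈ 7.113e+07 s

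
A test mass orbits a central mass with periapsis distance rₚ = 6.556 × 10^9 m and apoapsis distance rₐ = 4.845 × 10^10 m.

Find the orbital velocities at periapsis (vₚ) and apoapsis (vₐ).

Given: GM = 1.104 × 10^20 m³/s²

Use the vis-viva equation v² = GM(2/r − 1/a) with a = (rₚ + rₐ)/2 = (6.556e+09 + 4.845e+10)/2 = 2.7503e+10 m.
vₚ = √(GM · (2/rₚ − 1/a)) = √(1.104e+20 · (2/6.556e+09 − 1/2.7503e+10)) m/s ≈ 1.722e+05 m/s = 172.2 km/s.
vₐ = √(GM · (2/rₐ − 1/a)) = √(1.104e+20 · (2/4.845e+10 − 1/2.7503e+10)) m/s ≈ 2.331e+04 m/s = 23.31 km/s.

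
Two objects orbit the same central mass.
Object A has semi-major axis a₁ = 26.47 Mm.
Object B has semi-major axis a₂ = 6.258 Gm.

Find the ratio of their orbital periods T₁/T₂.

Convert to SI: a₁ = 26.47 Mm = 2.647e+07 m; a₂ = 6.258 Gm = 6.258e+09 m.
From Kepler's third law, (T₁/T₂)² = (a₁/a₂)³, so T₁/T₂ = (a₁/a₂)^(3/2).
a₁/a₂ = 2.647e+07 / 6.258e+09 = 0.00422979.
T₁/T₂ = (0.00422979)^(3/2) ≈ 0.0002751.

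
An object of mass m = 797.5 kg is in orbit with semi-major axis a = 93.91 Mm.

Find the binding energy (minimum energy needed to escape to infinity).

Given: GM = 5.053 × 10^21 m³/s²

Convert to SI: a = 93.91 Mm = 9.391e+07 m.
Total orbital energy is E = −GMm/(2a); binding energy is E_bind = −E = GMm/(2a).
E_bind = 5.053e+21 · 797.5 / (2 · 9.391e+07) J ≈ 2.146e+16 J = 21.46 PJ.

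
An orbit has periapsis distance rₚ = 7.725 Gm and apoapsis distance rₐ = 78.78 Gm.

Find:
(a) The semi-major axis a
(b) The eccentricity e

Convert to SI: rₚ = 7.725 Gm = 7.725e+09 m; rₐ = 78.78 Gm = 7.878e+10 m.
(a) a = (rₚ + rₐ) / 2 = (7.725e+09 + 7.878e+10) / 2 ≈ 4.325e+10 m = 43.25 Gm.
(b) e = (rₐ − rₚ) / (rₐ + rₚ) = (7.878e+10 − 7.725e+09) / (7.878e+10 + 7.725e+09) ≈ 0.8214.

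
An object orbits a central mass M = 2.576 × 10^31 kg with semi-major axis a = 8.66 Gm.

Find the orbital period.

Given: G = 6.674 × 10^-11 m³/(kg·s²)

Convert to SI: a = 8.66 Gm = 8.66e+09 m.
GM = G · M = 6.674e-11 · 2.576e+31 = 1.71922e+21 m³/s².
Kepler's third law: T = 2π √(a³ / GM).
Substituting a = 8.66e+09 m and GM = 1.71922e+21 m³/s²:
T = 2π √((8.66e+09)³ / 1.71922e+21) s
T ≈ 1.221e+05 s = 1.413 days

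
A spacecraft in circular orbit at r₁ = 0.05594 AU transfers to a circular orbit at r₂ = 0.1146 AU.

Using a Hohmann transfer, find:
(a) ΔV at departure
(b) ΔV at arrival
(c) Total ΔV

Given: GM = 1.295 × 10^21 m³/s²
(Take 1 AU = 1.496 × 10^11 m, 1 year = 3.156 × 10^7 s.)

Convert to SI: r₁ = 0.05594 AU = 8.36862e+09 m; r₂ = 0.1146 AU = 1.71442e+10 m.
Transfer semi-major axis: a_t = (r₁ + r₂)/2 = (8.36862e+09 + 1.71442e+10)/2 = 1.27564e+10 m.
Circular speeds: v₁ = √(GM/r₁) = 393376 m/s, v₂ = √(GM/r₂) = 274838 m/s.
Transfer speeds (vis-viva v² = GM(2/r − 1/a_t)): v₁ᵗ = 456039 m/s, v₂ᵗ = 222608 m/s.
(a) ΔV₁ = |v₁ᵗ − v₁| ≈ 6.266e+04 m/s = 13.22 AU/year.
(b) ΔV₂ = |v₂ − v₂ᵗ| ≈ 5.223e+04 m/s = 11.02 AU/year.
(c) ΔV_total = ΔV₁ + ΔV₂ ≈ 1.149e+05 m/s = 24.24 AU/year.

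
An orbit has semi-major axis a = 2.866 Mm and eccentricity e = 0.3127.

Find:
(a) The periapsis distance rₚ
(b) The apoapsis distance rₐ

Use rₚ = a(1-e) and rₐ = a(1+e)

Convert to SI: a = 2.866 Mm = 2.866e+06 m.
(a) rₚ = a(1 − e) = 2.866e+06 · (1 − 0.3127) = 2.866e+06 · 0.6873 ≈ 1.97e+06 m = 1.97 Mm.
(b) rₐ = a(1 + e) = 2.866e+06 · (1 + 0.3127) = 2.866e+06 · 1.3127 ≈ 3.762e+06 m = 3.762 Mm.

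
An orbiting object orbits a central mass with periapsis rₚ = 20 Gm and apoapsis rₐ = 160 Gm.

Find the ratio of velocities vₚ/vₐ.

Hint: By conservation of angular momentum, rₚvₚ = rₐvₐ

Convert to SI: rₚ = 20 Gm = 2e+10 m; rₐ = 160 Gm = 1.6e+11 m.
Conservation of angular momentum gives rₚvₚ = rₐvₐ, so vₚ/vₐ = rₐ/rₚ.
vₚ/vₐ = 1.6e+11 / 2e+10 ≈ 8.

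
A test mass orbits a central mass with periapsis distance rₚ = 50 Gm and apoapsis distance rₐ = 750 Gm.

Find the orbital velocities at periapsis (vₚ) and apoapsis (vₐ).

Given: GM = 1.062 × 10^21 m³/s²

Convert to SI: rₚ = 50 Gm = 5e+10 m; rₐ = 750 Gm = 7.5e+11 m.
Use the vis-viva equation v² = GM(2/r − 1/a) with a = (rₚ + rₐ)/2 = (5e+10 + 7.5e+11)/2 = 4e+11 m.
vₚ = √(GM · (2/rₚ − 1/a)) = √(1.062e+21 · (2/5e+10 − 1/4e+11)) m/s ≈ 1.996e+05 m/s = 199.6 km/s.
vₐ = √(GM · (2/rₐ − 1/a)) = √(1.062e+21 · (2/7.5e+11 − 1/4e+11)) m/s ≈ 1.33e+04 m/s = 13.3 km/s.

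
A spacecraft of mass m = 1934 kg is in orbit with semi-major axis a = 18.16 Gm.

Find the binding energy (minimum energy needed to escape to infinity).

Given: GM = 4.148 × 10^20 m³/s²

Convert to SI: a = 18.16 Gm = 1.816e+10 m.
Total orbital energy is E = −GMm/(2a); binding energy is E_bind = −E = GMm/(2a).
E_bind = 4.148e+20 · 1934 / (2 · 1.816e+10) J ≈ 2.209e+13 J = 22.09 TJ.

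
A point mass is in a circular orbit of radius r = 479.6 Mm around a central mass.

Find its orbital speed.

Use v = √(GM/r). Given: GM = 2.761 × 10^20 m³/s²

Convert to SI: r = 479.6 Mm = 4.796e+08 m.
For a circular orbit, gravity supplies the centripetal force, so v = √(GM / r).
v = √(2.761e+20 / 4.796e+08) m/s ≈ 7.587e+05 m/s = 758.7 km/s.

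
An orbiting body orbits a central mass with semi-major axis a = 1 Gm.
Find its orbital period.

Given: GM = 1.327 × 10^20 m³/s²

Convert to SI: a = 1 Gm = 1e+09 m.
Kepler's third law: T = 2π √(a³ / GM).
Substituting a = 1e+09 m and GM = 1.327e+20 m³/s²:
T = 2π √((1e+09)³ / 1.327e+20) s
T ≈ 1.725e+04 s = 4.791 hours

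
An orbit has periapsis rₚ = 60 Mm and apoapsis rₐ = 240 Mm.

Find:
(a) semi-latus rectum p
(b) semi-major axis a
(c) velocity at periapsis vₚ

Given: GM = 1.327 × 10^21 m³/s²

Convert to SI: rₚ = 60 Mm = 6e+07 m; rₐ = 240 Mm = 2.4e+08 m.
(a) From a = (rₚ + rₐ)/2 = 1.5e+08 m and e = (rₐ − rₚ)/(rₐ + rₚ) = 0.6, p = a(1 − e²) = 1.5e+08 · (1 − (0.6)²) ≈ 9.6e+07 m
(b) a = (rₚ + rₐ)/2 = (6e+07 + 2.4e+08)/2 ≈ 1.5e+08 m
(c) With a = (rₚ + rₐ)/2 = 1.5e+08 m, vₚ = √(GM (2/rₚ − 1/a)) = √(1.327e+21 · (2/6e+07 − 1/1.5e+08)) m/s ≈ 5.949e+06 m/s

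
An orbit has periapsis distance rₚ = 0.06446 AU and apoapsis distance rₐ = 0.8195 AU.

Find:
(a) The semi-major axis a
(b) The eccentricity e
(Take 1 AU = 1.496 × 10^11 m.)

Convert to SI: rₚ = 0.06446 AU = 9.64322e+09 m; rₐ = 0.8195 AU = 1.22597e+11 m.
(a) a = (rₚ + rₐ) / 2 = (9.64322e+09 + 1.22597e+11) / 2 ≈ 6.612e+10 m = 0.442 AU.
(b) e = (rₐ − rₚ) / (rₐ + rₚ) = (1.22597e+11 − 9.64322e+09) / (1.22597e+11 + 9.64322e+09) ≈ 0.8542.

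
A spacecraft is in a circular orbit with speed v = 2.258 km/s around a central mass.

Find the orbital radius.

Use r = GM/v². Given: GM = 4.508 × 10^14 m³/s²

Convert to SI: v = 2.258 km/s = 2258 m/s.
For a circular orbit, v² = GM / r, so r = GM / v².
r = 4.508e+14 / (2258)² m ≈ 8.842e+07 m = 88.42 Mm.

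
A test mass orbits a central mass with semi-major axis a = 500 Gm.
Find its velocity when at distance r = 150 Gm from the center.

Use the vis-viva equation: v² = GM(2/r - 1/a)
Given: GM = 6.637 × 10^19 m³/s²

Convert to SI: a = 500 Gm = 5e+11 m; r = 150 Gm = 1.5e+11 m.
Vis-viva: v = √(GM · (2/r − 1/a)).
2/r − 1/a = 2/1.5e+11 − 1/5e+11 = 1.13333e-11 m⁻¹.
v = √(6.637e+19 · 1.13333e-11) m/s ≈ 2.743e+04 m/s = 27.43 km/s.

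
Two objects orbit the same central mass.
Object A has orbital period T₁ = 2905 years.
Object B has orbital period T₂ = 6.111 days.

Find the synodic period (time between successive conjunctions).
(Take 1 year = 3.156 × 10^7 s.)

Convert to SI: T₁ = 2905 years = 9.16818e+10 s; T₂ = 6.111 days = 527990 s.
T_syn = |T₁ · T₂ / (T₁ − T₂)|.
T_syn = |9.16818e+10 · 527990 / (9.16818e+10 − 527990)| s ≈ 5.28e+05 s = 6.111 days.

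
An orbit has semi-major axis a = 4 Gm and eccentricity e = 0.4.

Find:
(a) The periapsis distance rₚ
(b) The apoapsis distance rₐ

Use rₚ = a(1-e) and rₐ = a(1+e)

Convert to SI: a = 4 Gm = 4e+09 m.
(a) rₚ = a(1 − e) = 4e+09 · (1 − 0.4) = 4e+09 · 0.6 ≈ 2.4e+09 m = 2.4 Gm.
(b) rₐ = a(1 + e) = 4e+09 · (1 + 0.4) = 4e+09 · 1.4 ≈ 5.6e+09 m = 5.6 Gm.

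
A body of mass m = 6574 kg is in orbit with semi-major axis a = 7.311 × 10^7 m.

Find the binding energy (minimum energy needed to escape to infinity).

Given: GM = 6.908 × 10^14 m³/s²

Total orbital energy is E = −GMm/(2a); binding energy is E_bind = −E = GMm/(2a).
E_bind = 6.908e+14 · 6574 / (2 · 7.311e+07) J ≈ 3.106e+10 J = 31.06 GJ.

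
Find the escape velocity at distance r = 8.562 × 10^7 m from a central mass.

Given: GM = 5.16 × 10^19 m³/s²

Escape velocity comes from setting total energy to zero: ½v² − GM/r = 0 ⇒ v_esc = √(2GM / r).
v_esc = √(2 · 5.16e+19 / 8.562e+07) m/s ≈ 1.098e+06 m/s = 1098 km/s.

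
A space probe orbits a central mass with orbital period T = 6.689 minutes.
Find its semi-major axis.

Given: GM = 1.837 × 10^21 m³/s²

Convert to SI: T = 6.689 minutes = 401.34 s.
Invert Kepler's third law: a = (GM · T² / (4π²))^(1/3).
Substituting T = 401.34 s and GM = 1.837e+21 m³/s²:
a = (1.837e+21 · (401.34)² / (4π²))^(1/3) m
a ≈ 1.957e+08 m = 1.957 × 10^8 m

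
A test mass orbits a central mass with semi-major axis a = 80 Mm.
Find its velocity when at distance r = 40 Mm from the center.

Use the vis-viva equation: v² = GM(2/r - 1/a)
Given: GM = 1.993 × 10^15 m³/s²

Convert to SI: a = 80 Mm = 8e+07 m; r = 40 Mm = 4e+07 m.
Vis-viva: v = √(GM · (2/r − 1/a)).
2/r − 1/a = 2/4e+07 − 1/8e+07 = 3.75e-08 m⁻¹.
v = √(1.993e+15 · 3.75e-08) m/s ≈ 8645 m/s = 8.645 km/s.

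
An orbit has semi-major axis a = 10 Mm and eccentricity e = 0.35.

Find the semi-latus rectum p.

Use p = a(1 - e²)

Convert to SI: a = 10 Mm = 1e+07 m.
p = a (1 − e²).
p = 1e+07 · (1 − (0.35)²) = 1e+07 · 0.8775 ≈ 8.775e+06 m = 8.775 Mm.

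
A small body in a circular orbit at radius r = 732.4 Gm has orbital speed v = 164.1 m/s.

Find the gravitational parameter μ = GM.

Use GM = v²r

Convert to SI: r = 732.4 Gm = 7.324e+11 m.
For a circular orbit v² = GM/r, so GM = v² · r.
GM = (164.1)² · 7.324e+11 m³/s² ≈ 1.972e+16 m³/s² = 1.972 × 10^16 m³/s².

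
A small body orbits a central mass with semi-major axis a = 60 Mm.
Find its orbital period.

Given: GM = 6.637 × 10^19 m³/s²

Convert to SI: a = 60 Mm = 6e+07 m.
Kepler's third law: T = 2π √(a³ / GM).
Substituting a = 6e+07 m and GM = 6.637e+19 m³/s²:
T = 2π √((6e+07)³ / 6.637e+19) s
T ≈ 358.4 s = 5.974 minutes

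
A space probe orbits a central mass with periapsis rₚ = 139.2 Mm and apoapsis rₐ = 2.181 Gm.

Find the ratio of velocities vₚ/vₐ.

Convert to SI: rₚ = 139.2 Mm = 1.392e+08 m; rₐ = 2.181 Gm = 2.181e+09 m.
Conservation of angular momentum gives rₚvₚ = rₐvₐ, so vₚ/vₐ = rₐ/rₚ.
vₚ/vₐ = 2.181e+09 / 1.392e+08 ≈ 15.67.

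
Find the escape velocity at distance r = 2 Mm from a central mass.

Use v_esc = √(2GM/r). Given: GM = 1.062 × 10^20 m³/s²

Convert to SI: r = 2 Mm = 2e+06 m.
Escape velocity comes from setting total energy to zero: ½v² − GM/r = 0 ⇒ v_esc = √(2GM / r).
v_esc = √(2 · 1.062e+20 / 2e+06) m/s ≈ 1.031e+07 m/s = 1.031e+04 km/s.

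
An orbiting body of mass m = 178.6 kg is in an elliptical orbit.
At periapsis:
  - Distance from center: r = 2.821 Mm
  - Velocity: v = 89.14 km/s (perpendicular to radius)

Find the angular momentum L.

Convert to SI: r = 2.821 Mm = 2.821e+06 m; v = 89.14 km/s = 89140 m/s.
Since v is perpendicular to r, L = m · v · r.
L = 178.6 · 89140 · 2.821e+06 kg·m²/s ≈ 4.491e+13 kg·m²/s.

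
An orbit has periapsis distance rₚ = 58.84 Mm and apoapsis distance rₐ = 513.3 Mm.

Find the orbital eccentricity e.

Convert to SI: rₚ = 58.84 Mm = 5.884e+07 m; rₐ = 513.3 Mm = 5.133e+08 m.
e = (rₐ − rₚ) / (rₐ + rₚ).
e = (5.133e+08 − 5.884e+07) / (5.133e+08 + 5.884e+07) = 4.5446e+08 / 5.7214e+08 ≈ 0.7943.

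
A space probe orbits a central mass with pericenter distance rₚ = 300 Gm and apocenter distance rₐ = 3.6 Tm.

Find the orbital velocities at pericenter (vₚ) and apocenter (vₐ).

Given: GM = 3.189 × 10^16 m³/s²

Convert to SI: rₚ = 300 Gm = 3e+11 m; rₐ = 3.6 Tm = 3.6e+12 m.
Use the vis-viva equation v² = GM(2/r − 1/a) with a = (rₚ + rₐ)/2 = (3e+11 + 3.6e+12)/2 = 1.95e+12 m.
vₚ = √(GM · (2/rₚ − 1/a)) = √(3.189e+16 · (2/3e+11 − 1/1.95e+12)) m/s ≈ 443 m/s = 443 m/s.
vₐ = √(GM · (2/rₐ − 1/a)) = √(3.189e+16 · (2/3.6e+12 − 1/1.95e+12)) m/s ≈ 36.92 m/s = 36.92 m/s.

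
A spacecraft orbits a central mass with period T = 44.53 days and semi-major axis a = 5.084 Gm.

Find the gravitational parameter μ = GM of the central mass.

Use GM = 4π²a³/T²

Convert to SI: T = 44.53 days = 3.84739e+06 s; a = 5.084 Gm = 5.084e+09 m.
GM = 4π² · a³ / T².
GM = 4π² · (5.084e+09)³ / (3.84739e+06)² m³/s² ≈ 3.505e+17 m³/s² = 3.505 × 10^17 m³/s².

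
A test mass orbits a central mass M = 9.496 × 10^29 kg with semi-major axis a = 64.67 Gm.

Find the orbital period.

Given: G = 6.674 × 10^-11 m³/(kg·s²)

Convert to SI: a = 64.67 Gm = 6.467e+10 m.
GM = G · M = 6.674e-11 · 9.496e+29 = 6.33763e+19 m³/s².
Kepler's third law: T = 2π √(a³ / GM).
Substituting a = 6.467e+10 m and GM = 6.33763e+19 m³/s²:
T = 2π √((6.467e+10)³ / 6.33763e+19) s
T ≈ 1.298e+07 s = 150.2 days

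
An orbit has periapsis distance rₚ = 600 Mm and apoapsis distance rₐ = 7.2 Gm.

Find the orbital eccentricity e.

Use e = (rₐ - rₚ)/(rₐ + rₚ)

Convert to SI: rₚ = 600 Mm = 6e+08 m; rₐ = 7.2 Gm = 7.2e+09 m.
e = (rₐ − rₚ) / (rₐ + rₚ).
e = (7.2e+09 − 6e+08) / (7.2e+09 + 6e+08) = 6.6e+09 / 7.8e+09 ≈ 0.8462.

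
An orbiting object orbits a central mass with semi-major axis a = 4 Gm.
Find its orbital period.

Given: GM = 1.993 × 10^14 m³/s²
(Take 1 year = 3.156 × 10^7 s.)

Convert to SI: a = 4 Gm = 4e+09 m.
Kepler's third law: T = 2π √(a³ / GM).
Substituting a = 4e+09 m and GM = 1.993e+14 m³/s²:
T = 2π √((4e+09)³ / 1.993e+14) s
T ≈ 1.126e+08 s = 3.568 years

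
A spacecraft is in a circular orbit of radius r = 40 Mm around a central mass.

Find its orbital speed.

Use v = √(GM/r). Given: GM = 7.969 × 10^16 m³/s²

Convert to SI: r = 40 Mm = 4e+07 m.
For a circular orbit, gravity supplies the centripetal force, so v = √(GM / r).
v = √(7.969e+16 / 4e+07) m/s ≈ 4.463e+04 m/s = 44.63 km/s.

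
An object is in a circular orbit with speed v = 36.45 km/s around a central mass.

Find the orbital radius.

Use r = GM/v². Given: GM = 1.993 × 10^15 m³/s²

Convert to SI: v = 36.45 km/s = 36450 m/s.
For a circular orbit, v² = GM / r, so r = GM / v².
r = 1.993e+15 / (36450)² m ≈ 1.5e+06 m = 1.5 Mm.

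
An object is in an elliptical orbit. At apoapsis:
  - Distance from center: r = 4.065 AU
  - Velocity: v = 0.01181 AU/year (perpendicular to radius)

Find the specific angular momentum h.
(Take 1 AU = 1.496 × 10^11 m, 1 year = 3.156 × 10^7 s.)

Convert to SI: r = 4.065 AU = 6.08124e+11 m; v = 0.01181 AU/year = 55.9815 m/s.
With v perpendicular to r, h = r · v.
h = 6.08124e+11 · 55.9815 m²/s ≈ 3.404e+13 m²/s.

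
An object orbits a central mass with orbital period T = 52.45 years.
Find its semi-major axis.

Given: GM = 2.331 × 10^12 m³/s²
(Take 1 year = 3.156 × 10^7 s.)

Convert to SI: T = 52.45 years = 1.65532e+09 s.
Invert Kepler's third law: a = (GM · T² / (4π²))^(1/3).
Substituting T = 1.65532e+09 s and GM = 2.331e+12 m³/s²:
a = (2.331e+12 · (1.65532e+09)² / (4π²))^(1/3) m
a ≈ 5.449e+09 m = 5.449 Gm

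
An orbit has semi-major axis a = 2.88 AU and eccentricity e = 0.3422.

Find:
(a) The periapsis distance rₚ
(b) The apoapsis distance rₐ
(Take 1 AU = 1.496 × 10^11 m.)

Convert to SI: a = 2.88 AU = 4.30848e+11 m.
(a) rₚ = a(1 − e) = 4.30848e+11 · (1 − 0.3422) = 4.30848e+11 · 0.6578 ≈ 2.834e+11 m = 1.894 AU.
(b) rₐ = a(1 + e) = 4.30848e+11 · (1 + 0.3422) = 4.30848e+11 · 1.3422 ≈ 5.783e+11 m = 3.866 AU.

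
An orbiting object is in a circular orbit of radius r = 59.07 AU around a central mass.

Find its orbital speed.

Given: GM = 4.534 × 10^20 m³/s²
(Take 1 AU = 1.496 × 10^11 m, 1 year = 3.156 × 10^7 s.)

Convert to SI: r = 59.07 AU = 8.83687e+12 m.
For a circular orbit, gravity supplies the centripetal force, so v = √(GM / r).
v = √(4.534e+20 / 8.83687e+12) m/s ≈ 7163 m/s = 1.511 AU/year.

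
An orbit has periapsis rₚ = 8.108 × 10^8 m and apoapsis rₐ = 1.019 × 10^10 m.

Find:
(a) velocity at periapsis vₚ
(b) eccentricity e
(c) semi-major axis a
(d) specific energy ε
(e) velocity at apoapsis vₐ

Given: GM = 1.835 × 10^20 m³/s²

(a) With a = (rₚ + rₐ)/2 = 5.5004e+09 m, vₚ = √(GM (2/rₚ − 1/a)) = √(1.835e+20 · (2/8.108e+08 − 1/5.5004e+09)) m/s ≈ 6.475e+05 m/s
(b) e = (rₐ − rₚ)/(rₐ + rₚ) = (1.019e+10 − 8.108e+08)/(1.019e+10 + 8.108e+08) ≈ 0.8526
(c) a = (rₚ + rₐ)/2 = (8.108e+08 + 1.019e+10)/2 ≈ 5.5e+09 m
(d) With a = (rₚ + rₐ)/2 = 5.5004e+09 m, ε = −GM/(2a) = −1.835e+20/(2 · 5.5004e+09) J/kg ≈ -1.668e+10 J/kg
(e) With a = (rₚ + rₐ)/2 = 5.5004e+09 m, vₐ = √(GM (2/rₐ − 1/a)) = √(1.835e+20 · (2/1.019e+10 − 1/5.5004e+09)) m/s ≈ 5.152e+04 m/s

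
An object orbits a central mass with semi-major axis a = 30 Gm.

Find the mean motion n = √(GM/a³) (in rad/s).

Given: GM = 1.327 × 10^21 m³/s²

Convert to SI: a = 30 Gm = 3e+10 m.
n = √(GM / a³).
n = √(1.327e+21 / (3e+10)³) rad/s ≈ 7.011e-06 rad/s.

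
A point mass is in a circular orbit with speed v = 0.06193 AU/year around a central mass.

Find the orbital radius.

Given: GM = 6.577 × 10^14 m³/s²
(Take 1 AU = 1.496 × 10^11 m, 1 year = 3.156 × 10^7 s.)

Convert to SI: v = 0.06193 AU/year = 293.559 m/s.
For a circular orbit, v² = GM / r, so r = GM / v².
r = 6.577e+14 / (293.559)² m ≈ 7.632e+09 m = 0.05102 AU.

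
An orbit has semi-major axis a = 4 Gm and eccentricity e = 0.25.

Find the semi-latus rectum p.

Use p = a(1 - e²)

Convert to SI: a = 4 Gm = 4e+09 m.
p = a (1 − e²).
p = 4e+09 · (1 − (0.25)²) = 4e+09 · 0.9375 ≈ 3.75e+09 m = 3.75 Gm.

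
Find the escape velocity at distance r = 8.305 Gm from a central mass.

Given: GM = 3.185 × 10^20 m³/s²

Convert to SI: r = 8.305 Gm = 8.305e+09 m.
Escape velocity comes from setting total energy to zero: ½v² − GM/r = 0 ⇒ v_esc = √(2GM / r).
v_esc = √(2 · 3.185e+20 / 8.305e+09) m/s ≈ 2.769e+05 m/s = 276.9 km/s.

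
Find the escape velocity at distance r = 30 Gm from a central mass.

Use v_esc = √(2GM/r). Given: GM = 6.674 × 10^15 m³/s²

Convert to SI: r = 30 Gm = 3e+10 m.
Escape velocity comes from setting total energy to zero: ½v² − GM/r = 0 ⇒ v_esc = √(2GM / r).
v_esc = √(2 · 6.674e+15 / 3e+10) m/s ≈ 667 m/s = 667 m/s.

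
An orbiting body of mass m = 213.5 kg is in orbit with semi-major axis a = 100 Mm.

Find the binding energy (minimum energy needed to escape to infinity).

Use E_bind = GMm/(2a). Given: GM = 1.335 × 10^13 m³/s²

Convert to SI: a = 100 Mm = 1e+08 m.
Total orbital energy is E = −GMm/(2a); binding energy is E_bind = −E = GMm/(2a).
E_bind = 1.335e+13 · 213.5 / (2 · 1e+08) J ≈ 1.425e+07 J = 14.25 MJ.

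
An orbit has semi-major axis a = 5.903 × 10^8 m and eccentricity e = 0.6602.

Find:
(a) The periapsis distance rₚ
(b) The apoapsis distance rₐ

(a) rₚ = a(1 − e) = 5.903e+08 · (1 − 0.6602) = 5.903e+08 · 0.3398 ≈ 2.006e+08 m = 2.006 × 10^8 m.
(b) rₐ = a(1 + e) = 5.903e+08 · (1 + 0.6602) = 5.903e+08 · 1.6602 ≈ 9.8e+08 m = 9.8 × 10^8 m.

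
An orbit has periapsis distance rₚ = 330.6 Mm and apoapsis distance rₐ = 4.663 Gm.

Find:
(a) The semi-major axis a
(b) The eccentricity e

Convert to SI: rₚ = 330.6 Mm = 3.306e+08 m; rₐ = 4.663 Gm = 4.663e+09 m.
(a) a = (rₚ + rₐ) / 2 = (3.306e+08 + 4.663e+09) / 2 ≈ 2.497e+09 m = 2.497 Gm.
(b) e = (rₐ − rₚ) / (rₐ + rₚ) = (4.663e+09 − 3.306e+08) / (4.663e+09 + 3.306e+08) ≈ 0.8676.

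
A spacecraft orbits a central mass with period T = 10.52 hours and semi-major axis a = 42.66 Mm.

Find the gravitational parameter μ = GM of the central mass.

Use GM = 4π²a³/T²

Convert to SI: T = 10.52 hours = 37872 s; a = 42.66 Mm = 4.266e+07 m.
GM = 4π² · a³ / T².
GM = 4π² · (4.266e+07)³ / (37872)² m³/s² ≈ 2.137e+15 m³/s² = 2.137 × 10^15 m³/s².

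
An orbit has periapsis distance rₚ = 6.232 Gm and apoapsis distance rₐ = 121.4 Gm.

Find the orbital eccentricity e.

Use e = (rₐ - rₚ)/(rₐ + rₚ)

Convert to SI: rₚ = 6.232 Gm = 6.232e+09 m; rₐ = 121.4 Gm = 1.214e+11 m.
e = (rₐ − rₚ) / (rₐ + rₚ).
e = (1.214e+11 − 6.232e+09) / (1.214e+11 + 6.232e+09) = 1.15168e+11 / 1.27632e+11 ≈ 0.9023.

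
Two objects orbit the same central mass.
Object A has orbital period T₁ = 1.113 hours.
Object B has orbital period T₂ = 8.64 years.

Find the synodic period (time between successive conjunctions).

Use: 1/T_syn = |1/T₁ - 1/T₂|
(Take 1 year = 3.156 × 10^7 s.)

Convert to SI: T₁ = 1.113 hours = 4006.8 s; T₂ = 8.64 years = 2.72678e+08 s.
T_syn = |T₁ · T₂ / (T₁ − T₂)|.
T_syn = |4006.8 · 2.72678e+08 / (4006.8 − 2.72678e+08)| s ≈ 4007 s = 1.113 hours.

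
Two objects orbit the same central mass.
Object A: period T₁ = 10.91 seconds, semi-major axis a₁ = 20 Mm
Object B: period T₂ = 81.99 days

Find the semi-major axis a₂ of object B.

Convert to SI: a₁ = 20 Mm = 2e+07 m; T₂ = 81.99 days = 7.08394e+06 s.
Kepler's third law: (T₁/T₂)² = (a₁/a₂)³ ⇒ a₂ = a₁ · (T₂/T₁)^(2/3).
T₂/T₁ = 7.08394e+06 / 10.91 = 649307.
a₂ = 2e+07 · (649307)^(2/3) m ≈ 1.5e+11 m = 150 Gm.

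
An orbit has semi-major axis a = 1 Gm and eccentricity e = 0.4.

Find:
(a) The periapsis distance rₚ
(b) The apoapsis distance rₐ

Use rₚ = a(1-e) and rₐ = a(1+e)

Convert to SI: a = 1 Gm = 1e+09 m.
(a) rₚ = a(1 − e) = 1e+09 · (1 − 0.4) = 1e+09 · 0.6 ≈ 6e+08 m = 600 Mm.
(b) rₐ = a(1 + e) = 1e+09 · (1 + 0.4) = 1e+09 · 1.4 ≈ 1.4e+09 m = 1.4 Gm.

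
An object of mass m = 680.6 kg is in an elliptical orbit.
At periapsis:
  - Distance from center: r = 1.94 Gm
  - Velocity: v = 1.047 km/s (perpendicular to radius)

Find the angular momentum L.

Convert to SI: r = 1.94 Gm = 1.94e+09 m; v = 1.047 km/s = 1047 m/s.
Since v is perpendicular to r, L = m · v · r.
L = 680.6 · 1047 · 1.94e+09 kg·m²/s ≈ 1.382e+15 kg·m²/s.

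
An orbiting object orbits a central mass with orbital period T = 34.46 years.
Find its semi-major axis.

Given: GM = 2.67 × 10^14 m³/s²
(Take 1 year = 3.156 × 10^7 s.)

Convert to SI: T = 34.46 years = 1.08756e+09 s.
Invert Kepler's third law: a = (GM · T² / (4π²))^(1/3).
Substituting T = 1.08756e+09 s and GM = 2.67e+14 m³/s²:
a = (2.67e+14 · (1.08756e+09)² / (4π²))^(1/3) m
a ≈ 2e+10 m = 20 Gm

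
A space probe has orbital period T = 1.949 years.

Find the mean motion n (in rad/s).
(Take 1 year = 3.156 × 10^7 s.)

Convert to SI: T = 1.949 years = 6.15104e+07 s.
n = 2π / T.
n = 2π / 6.15104e+07 s ≈ 1.021e-07 rad/s.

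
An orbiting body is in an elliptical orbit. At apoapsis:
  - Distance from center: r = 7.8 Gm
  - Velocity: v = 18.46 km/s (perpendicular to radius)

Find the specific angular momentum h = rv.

Convert to SI: r = 7.8 Gm = 7.8e+09 m; v = 18.46 km/s = 18460 m/s.
With v perpendicular to r, h = r · v.
h = 7.8e+09 · 18460 m²/s ≈ 1.44e+14 m²/s.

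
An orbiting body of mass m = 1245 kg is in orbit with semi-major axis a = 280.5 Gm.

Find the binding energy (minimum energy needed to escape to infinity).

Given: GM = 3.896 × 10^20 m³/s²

Convert to SI: a = 280.5 Gm = 2.805e+11 m.
Total orbital energy is E = −GMm/(2a); binding energy is E_bind = −E = GMm/(2a).
E_bind = 3.896e+20 · 1245 / (2 · 2.805e+11) J ≈ 8.646e+11 J = 864.6 GJ.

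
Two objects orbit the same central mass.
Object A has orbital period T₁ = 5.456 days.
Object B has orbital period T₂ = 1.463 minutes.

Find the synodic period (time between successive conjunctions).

Convert to SI: T₁ = 5.456 days = 471398 s; T₂ = 1.463 minutes = 87.78 s.
T_syn = |T₁ · T₂ / (T₁ − T₂)|.
T_syn = |471398 · 87.78 / (471398 − 87.78)| s ≈ 87.8 s = 1.463 minutes.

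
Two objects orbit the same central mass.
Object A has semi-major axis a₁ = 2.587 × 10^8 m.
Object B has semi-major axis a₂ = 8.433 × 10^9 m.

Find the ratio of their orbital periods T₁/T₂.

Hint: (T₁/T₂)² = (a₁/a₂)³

From Kepler's third law, (T₁/T₂)² = (a₁/a₂)³, so T₁/T₂ = (a₁/a₂)^(3/2).
a₁/a₂ = 2.587e+08 / 8.433e+09 = 0.0306771.
T₁/T₂ = (0.0306771)^(3/2) ≈ 0.005373.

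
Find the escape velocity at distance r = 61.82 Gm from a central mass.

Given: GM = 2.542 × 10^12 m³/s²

Convert to SI: r = 61.82 Gm = 6.182e+10 m.
Escape velocity comes from setting total energy to zero: ½v² − GM/r = 0 ⇒ v_esc = √(2GM / r).
v_esc = √(2 · 2.542e+12 / 6.182e+10) m/s ≈ 9.069 m/s = 9.069 m/s.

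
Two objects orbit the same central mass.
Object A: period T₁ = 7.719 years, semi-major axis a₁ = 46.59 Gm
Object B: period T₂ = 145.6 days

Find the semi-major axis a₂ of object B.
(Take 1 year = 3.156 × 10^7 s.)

Convert to SI: T₁ = 7.719 years = 2.43612e+08 s; a₁ = 46.59 Gm = 4.659e+10 m; T₂ = 145.6 days = 1.25798e+07 s.
Kepler's third law: (T₁/T₂)² = (a₁/a₂)³ ⇒ a₂ = a₁ · (T₂/T₁)^(2/3).
T₂/T₁ = 1.25798e+07 / 2.43612e+08 = 0.0516389.
a₂ = 4.659e+10 · (0.0516389)^(2/3) m ≈ 6.461e+09 m = 6.461 Gm.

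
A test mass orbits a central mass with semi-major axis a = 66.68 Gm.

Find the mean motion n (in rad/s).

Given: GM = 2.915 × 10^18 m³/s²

Convert to SI: a = 66.68 Gm = 6.668e+10 m.
n = √(GM / a³).
n = √(2.915e+18 / (6.668e+10)³) rad/s ≈ 9.916e-08 rad/s.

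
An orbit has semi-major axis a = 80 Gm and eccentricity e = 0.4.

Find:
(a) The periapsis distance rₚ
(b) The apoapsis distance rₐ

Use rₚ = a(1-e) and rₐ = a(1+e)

Convert to SI: a = 80 Gm = 8e+10 m.
(a) rₚ = a(1 − e) = 8e+10 · (1 − 0.4) = 8e+10 · 0.6 ≈ 4.8e+10 m = 48 Gm.
(b) rₐ = a(1 + e) = 8e+10 · (1 + 0.4) = 8e+10 · 1.4 ≈ 1.12e+11 m = 112 Gm.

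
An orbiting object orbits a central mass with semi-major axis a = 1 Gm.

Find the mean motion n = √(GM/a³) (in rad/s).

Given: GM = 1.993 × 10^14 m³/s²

Convert to SI: a = 1 Gm = 1e+09 m.
n = √(GM / a³).
n = √(1.993e+14 / (1e+09)³) rad/s ≈ 4.464e-07 rad/s.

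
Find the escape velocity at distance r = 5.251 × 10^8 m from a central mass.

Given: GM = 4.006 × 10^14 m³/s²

Escape velocity comes from setting total energy to zero: ½v² − GM/r = 0 ⇒ v_esc = √(2GM / r).
v_esc = √(2 · 4.006e+14 / 5.251e+08) m/s ≈ 1235 m/s = 1.235 km/s.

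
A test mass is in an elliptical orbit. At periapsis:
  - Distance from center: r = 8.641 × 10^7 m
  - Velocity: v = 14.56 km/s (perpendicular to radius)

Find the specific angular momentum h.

Convert to SI: v = 14.56 km/s = 14560 m/s.
With v perpendicular to r, h = r · v.
h = 8.641e+07 · 14560 m²/s ≈ 1.258e+12 m²/s.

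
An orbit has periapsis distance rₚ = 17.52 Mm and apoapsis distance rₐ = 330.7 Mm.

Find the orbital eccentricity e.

Convert to SI: rₚ = 17.52 Mm = 1.752e+07 m; rₐ = 330.7 Mm = 3.307e+08 m.
e = (rₐ − rₚ) / (rₐ + rₚ).
e = (3.307e+08 − 1.752e+07) / (3.307e+08 + 1.752e+07) = 3.1318e+08 / 3.4822e+08 ≈ 0.8994.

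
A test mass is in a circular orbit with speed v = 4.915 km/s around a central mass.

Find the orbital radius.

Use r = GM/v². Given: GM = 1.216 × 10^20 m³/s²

Convert to SI: v = 4.915 km/s = 4915 m/s.
For a circular orbit, v² = GM / r, so r = GM / v².
r = 1.216e+20 / (4915)² m ≈ 5.034e+12 m = 5.034 Tm.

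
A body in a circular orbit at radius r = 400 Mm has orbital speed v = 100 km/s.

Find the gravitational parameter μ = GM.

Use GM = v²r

Convert to SI: r = 400 Mm = 4e+08 m; v = 100 km/s = 100000 m/s.
For a circular orbit v² = GM/r, so GM = v² · r.
GM = (100000)² · 4e+08 m³/s² ≈ 4e+18 m³/s² = 4 × 10^18 m³/s².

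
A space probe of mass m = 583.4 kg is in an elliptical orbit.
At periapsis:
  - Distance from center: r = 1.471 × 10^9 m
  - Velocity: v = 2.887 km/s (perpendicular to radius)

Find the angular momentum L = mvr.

Convert to SI: v = 2.887 km/s = 2887 m/s.
Since v is perpendicular to r, L = m · v · r.
L = 583.4 · 2887 · 1.471e+09 kg·m²/s ≈ 2.478e+15 kg·m²/s.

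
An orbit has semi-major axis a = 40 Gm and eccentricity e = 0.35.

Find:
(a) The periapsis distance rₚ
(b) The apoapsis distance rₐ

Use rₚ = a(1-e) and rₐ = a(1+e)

Convert to SI: a = 40 Gm = 4e+10 m.
(a) rₚ = a(1 − e) = 4e+10 · (1 − 0.35) = 4e+10 · 0.65 ≈ 2.6e+10 m = 26 Gm.
(b) rₐ = a(1 + e) = 4e+10 · (1 + 0.35) = 4e+10 · 1.35 ≈ 5.4e+10 m = 54 Gm.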